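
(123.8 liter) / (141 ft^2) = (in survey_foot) 0.03101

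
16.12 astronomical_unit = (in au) 16.12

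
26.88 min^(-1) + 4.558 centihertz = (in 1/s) 0.4936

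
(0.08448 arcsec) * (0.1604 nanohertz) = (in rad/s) 6.57e-17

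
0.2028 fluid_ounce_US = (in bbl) 3.772e-05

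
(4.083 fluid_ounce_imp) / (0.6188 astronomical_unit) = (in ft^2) 1.349e-14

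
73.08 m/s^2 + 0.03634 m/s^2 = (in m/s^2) 73.12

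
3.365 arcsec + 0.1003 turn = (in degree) 36.11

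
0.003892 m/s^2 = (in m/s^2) 0.003892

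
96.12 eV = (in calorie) 3.681e-18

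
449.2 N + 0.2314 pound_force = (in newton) 450.2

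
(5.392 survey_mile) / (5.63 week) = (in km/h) 0.009174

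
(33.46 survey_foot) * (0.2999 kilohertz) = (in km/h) 1.101e+04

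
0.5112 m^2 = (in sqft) 5.503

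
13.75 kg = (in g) 1.375e+04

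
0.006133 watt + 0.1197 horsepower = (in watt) 89.27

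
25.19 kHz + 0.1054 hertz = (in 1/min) 1.511e+06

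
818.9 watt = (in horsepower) 1.098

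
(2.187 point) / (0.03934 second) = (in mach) 5.76e-05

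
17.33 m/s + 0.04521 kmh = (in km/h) 62.43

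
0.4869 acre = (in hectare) 0.197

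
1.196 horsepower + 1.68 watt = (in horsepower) 1.198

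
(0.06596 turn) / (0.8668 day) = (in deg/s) 0.0003171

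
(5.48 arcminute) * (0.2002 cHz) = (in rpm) 3.047e-05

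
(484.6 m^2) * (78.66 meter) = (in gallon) 1.007e+07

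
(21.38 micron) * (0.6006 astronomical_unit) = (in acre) 474.7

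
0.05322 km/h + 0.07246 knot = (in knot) 0.1012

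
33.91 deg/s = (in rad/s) 0.5918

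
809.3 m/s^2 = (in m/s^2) 809.3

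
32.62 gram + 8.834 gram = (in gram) 41.45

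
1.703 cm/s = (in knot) 0.0331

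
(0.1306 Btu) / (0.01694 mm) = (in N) 8.134e+06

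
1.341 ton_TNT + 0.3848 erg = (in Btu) 5.318e+06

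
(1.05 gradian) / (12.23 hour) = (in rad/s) 3.746e-07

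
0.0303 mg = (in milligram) 0.0303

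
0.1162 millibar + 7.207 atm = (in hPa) 7303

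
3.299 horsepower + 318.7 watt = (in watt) 2779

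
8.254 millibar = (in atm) 0.008146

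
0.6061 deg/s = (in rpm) 0.101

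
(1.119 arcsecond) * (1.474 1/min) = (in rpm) 1.273e-06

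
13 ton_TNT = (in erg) 5.439e+17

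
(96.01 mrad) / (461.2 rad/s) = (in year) 6.601e-12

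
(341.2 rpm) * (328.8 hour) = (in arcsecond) 8.724e+12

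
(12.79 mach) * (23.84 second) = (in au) 6.94e-07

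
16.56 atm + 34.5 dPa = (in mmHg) 1.259e+04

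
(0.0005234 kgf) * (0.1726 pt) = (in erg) 3.125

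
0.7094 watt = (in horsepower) 0.0009513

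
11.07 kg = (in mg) 1.107e+07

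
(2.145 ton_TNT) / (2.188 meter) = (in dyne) 4.102e+14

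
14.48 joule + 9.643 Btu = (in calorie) 2435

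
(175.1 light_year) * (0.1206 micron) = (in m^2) 1.998e+11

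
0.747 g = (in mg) 747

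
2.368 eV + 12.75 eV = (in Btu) 2.296e-21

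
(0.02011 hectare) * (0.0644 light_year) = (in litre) 1.225e+20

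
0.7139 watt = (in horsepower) 0.0009574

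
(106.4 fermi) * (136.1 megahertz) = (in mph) 3.239e-05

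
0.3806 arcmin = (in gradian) 0.007048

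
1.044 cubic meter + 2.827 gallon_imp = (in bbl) 6.647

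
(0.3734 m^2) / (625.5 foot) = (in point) 5.552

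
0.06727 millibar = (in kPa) 0.006727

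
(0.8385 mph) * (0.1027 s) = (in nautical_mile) 2.079e-05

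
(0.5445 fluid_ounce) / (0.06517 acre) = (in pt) 0.0001731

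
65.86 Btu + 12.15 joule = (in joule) 6.95e+04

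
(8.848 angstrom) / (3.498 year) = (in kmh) 2.887e-17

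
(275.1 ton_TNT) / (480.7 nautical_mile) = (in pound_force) 2.907e+05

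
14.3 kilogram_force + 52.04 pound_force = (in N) 371.7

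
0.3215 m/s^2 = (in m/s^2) 0.3215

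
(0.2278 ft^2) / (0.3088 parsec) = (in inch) 8.744e-17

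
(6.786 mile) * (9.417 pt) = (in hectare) 0.003628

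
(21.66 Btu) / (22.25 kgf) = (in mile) 0.06508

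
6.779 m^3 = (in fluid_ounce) 2.292e+05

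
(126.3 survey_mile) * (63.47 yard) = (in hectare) 1180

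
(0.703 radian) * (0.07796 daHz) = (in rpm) 5.234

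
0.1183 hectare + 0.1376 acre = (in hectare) 0.174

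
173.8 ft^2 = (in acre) 0.00399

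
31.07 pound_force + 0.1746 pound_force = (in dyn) 1.39e+07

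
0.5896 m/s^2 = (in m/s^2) 0.5896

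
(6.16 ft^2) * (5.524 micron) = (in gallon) 0.0008351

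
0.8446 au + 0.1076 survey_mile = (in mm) 1.264e+14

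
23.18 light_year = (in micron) 2.193e+23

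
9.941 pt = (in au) 2.344e-14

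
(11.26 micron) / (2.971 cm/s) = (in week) 6.266e-10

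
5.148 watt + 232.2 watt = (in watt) 237.3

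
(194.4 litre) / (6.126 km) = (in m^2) 3.173e-05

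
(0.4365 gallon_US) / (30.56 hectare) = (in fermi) 5.407e+06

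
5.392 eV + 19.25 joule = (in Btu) 0.01825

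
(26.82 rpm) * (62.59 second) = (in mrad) 1.758e+05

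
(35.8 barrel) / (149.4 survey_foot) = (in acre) 3.089e-05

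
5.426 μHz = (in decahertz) 5.426e-07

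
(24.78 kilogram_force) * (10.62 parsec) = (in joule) 7.963e+19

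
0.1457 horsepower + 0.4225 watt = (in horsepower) 0.1463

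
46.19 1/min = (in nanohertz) 7.698e+08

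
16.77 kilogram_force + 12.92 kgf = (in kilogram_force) 29.69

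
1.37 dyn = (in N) 1.37e-05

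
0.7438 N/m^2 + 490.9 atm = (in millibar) 4.974e+05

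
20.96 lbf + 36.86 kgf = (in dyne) 4.547e+07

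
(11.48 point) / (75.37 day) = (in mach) 1.826e-12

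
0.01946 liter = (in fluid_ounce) 0.658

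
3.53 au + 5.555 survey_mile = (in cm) 5.281e+13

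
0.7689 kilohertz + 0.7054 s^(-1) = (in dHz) 7696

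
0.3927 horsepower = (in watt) 292.8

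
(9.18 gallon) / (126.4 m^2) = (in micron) 274.9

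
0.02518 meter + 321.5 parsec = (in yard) 1.085e+19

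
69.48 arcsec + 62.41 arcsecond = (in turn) 0.0001018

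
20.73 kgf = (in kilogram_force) 20.73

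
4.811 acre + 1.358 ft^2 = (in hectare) 1.947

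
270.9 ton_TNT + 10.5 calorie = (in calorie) 2.709e+11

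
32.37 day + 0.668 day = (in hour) 792.9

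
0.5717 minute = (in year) 1.088e-06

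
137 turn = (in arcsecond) 1.776e+08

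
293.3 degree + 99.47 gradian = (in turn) 1.063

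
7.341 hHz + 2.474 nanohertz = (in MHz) 0.0007341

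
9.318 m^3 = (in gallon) 2462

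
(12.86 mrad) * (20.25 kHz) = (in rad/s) 260.4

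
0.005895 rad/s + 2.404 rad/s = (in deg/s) 138.1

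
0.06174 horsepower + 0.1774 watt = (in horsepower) 0.06198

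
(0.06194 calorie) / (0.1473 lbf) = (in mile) 0.0002458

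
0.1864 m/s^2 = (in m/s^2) 0.1864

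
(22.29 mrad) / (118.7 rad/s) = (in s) 0.0001878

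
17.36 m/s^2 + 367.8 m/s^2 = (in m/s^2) 385.2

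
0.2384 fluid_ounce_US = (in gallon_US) 0.001863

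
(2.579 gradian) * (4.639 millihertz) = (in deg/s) 0.01077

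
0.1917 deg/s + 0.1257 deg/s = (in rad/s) 0.00554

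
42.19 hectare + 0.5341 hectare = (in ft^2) 4.599e+06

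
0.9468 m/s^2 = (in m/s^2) 0.9468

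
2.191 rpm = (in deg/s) 13.15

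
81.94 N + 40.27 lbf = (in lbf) 58.69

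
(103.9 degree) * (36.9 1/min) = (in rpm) 10.65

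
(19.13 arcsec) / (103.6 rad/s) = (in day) 1.036e-11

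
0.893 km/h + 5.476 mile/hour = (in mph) 6.031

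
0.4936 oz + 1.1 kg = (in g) 1114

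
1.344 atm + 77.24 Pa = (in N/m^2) 1.363e+05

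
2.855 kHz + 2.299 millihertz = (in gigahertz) 2.855e-06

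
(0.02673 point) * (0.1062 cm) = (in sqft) 1.078e-07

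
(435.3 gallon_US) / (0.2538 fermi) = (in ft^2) 6.988e+16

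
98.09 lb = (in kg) 44.49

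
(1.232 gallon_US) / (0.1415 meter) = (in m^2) 0.03296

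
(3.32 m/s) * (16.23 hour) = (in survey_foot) 6.364e+05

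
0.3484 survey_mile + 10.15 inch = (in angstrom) 5.61e+12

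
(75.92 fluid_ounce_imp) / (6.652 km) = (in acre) 8.013e-11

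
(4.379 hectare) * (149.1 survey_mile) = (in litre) 1.051e+13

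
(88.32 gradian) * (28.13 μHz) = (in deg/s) 0.002236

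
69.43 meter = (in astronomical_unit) 4.641e-10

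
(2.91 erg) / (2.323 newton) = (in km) 1.253e-10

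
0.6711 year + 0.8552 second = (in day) 245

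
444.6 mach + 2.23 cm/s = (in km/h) 5.45e+05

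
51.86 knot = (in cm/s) 2668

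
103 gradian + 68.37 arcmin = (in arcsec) 3.378e+05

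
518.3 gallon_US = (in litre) 1962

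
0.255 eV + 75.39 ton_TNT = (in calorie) 7.539e+10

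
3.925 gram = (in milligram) 3925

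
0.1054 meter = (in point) 298.8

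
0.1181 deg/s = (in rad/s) 0.002061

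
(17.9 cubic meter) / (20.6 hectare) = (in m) 8.689e-05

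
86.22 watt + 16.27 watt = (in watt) 102.5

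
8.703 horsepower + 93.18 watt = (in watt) 6583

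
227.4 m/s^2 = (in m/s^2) 227.4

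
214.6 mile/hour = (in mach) 0.2817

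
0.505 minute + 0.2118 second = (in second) 30.51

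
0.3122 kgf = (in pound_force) 0.6883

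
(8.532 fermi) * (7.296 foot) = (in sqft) 2.042e-13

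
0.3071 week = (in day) 2.15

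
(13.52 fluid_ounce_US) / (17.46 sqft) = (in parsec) 7.988e-21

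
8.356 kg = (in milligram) 8.356e+06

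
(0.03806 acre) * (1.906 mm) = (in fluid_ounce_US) 9927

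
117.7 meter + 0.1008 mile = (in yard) 306.1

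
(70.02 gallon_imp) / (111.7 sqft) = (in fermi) 3.067e+13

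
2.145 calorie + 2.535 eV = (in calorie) 2.145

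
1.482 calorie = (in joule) 6.201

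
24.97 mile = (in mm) 4.019e+07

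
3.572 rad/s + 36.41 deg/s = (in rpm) 40.18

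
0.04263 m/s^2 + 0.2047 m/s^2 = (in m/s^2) 0.2473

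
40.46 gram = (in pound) 0.0892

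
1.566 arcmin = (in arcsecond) 93.96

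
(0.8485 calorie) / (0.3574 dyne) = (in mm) 9.933e+08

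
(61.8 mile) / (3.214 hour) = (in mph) 19.23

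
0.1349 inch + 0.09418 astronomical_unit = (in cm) 1.409e+12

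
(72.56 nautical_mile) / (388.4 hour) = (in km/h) 0.346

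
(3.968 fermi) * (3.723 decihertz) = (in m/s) 1.477e-15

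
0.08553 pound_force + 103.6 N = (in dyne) 1.04e+07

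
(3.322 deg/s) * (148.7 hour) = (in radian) 3.104e+04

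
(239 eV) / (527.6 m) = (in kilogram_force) 7.401e-21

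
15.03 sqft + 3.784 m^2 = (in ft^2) 55.76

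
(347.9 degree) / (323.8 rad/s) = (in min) 0.0003125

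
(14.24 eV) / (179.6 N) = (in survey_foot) 4.168e-20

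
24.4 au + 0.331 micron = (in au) 24.4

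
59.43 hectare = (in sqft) 6.397e+06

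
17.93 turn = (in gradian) 7172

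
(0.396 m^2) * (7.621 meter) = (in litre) 3018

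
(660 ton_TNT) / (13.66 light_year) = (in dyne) 2.137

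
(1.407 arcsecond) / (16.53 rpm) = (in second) 3.941e-06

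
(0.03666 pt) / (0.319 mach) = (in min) 1.984e-09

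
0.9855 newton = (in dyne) 9.855e+04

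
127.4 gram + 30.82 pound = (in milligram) 1.411e+07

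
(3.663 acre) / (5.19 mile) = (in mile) 0.001103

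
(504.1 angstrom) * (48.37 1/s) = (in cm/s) 0.0002438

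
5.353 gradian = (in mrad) 84.08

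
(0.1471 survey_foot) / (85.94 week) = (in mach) 2.533e-12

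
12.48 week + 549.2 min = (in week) 12.53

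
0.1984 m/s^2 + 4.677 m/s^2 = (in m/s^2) 4.875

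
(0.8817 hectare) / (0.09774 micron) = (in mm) 9.021e+13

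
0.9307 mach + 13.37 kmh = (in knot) 623.2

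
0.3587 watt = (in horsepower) 0.000481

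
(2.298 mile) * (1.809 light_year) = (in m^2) 6.329e+19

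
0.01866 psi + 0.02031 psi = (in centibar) 0.2687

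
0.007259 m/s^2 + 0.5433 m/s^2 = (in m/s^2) 0.5506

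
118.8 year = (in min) 6.244e+07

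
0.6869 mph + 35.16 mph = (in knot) 31.15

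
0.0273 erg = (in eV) 1.704e+10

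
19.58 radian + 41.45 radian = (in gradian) 3885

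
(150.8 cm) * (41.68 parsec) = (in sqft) 2.088e+19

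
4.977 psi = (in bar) 0.3432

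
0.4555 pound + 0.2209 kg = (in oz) 15.08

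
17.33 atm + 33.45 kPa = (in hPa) 1.789e+04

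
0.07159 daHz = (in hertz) 0.7159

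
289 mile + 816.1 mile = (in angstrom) 1.778e+16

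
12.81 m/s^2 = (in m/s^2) 12.81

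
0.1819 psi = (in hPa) 12.54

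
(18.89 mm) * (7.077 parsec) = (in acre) 1.019e+12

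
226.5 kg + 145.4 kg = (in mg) 3.719e+08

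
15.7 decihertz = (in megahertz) 1.57e-06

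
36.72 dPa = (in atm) 3.624e-05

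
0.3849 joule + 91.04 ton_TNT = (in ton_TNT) 91.04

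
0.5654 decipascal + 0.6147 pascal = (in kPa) 0.0006712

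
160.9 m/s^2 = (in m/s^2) 160.9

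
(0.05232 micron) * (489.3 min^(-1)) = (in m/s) 4.267e-07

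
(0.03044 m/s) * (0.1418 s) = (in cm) 0.4316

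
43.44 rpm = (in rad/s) 4.549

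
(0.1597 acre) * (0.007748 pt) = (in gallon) 0.4667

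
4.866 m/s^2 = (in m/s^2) 4.866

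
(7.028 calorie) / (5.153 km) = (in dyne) 570.6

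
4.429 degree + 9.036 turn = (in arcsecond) 1.173e+07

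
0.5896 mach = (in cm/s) 2.008e+04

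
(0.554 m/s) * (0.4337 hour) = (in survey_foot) 2838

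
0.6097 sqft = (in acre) 1.4e-05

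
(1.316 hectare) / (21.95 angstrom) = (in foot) 1.967e+13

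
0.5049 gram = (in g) 0.5049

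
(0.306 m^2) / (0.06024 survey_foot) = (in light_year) 1.762e-15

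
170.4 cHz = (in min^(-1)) 102.2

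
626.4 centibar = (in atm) 6.182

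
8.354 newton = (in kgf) 0.8519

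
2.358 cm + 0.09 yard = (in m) 0.1059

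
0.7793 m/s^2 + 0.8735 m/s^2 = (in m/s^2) 1.653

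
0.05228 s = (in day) 6.051e-07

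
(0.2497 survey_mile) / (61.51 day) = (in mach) 2.221e-07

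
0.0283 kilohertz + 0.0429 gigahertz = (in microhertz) 4.29e+13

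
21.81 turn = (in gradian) 8724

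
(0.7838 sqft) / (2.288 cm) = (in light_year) 3.364e-16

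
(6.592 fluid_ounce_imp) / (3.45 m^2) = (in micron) 54.29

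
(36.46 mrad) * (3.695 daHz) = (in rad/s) 1.347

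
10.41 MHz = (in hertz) 1.041e+07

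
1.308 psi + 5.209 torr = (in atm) 0.09586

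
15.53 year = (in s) 4.898e+08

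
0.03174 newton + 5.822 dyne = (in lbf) 0.007149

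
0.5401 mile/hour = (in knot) 0.4693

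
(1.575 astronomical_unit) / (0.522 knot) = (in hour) 2.437e+08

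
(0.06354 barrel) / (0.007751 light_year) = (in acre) 3.404e-20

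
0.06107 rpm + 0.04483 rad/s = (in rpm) 0.4892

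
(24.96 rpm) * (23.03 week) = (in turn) 5.794e+06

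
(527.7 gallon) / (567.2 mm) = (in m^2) 3.522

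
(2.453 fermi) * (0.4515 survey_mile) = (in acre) 4.404e-16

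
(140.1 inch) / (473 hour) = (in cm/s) 0.000209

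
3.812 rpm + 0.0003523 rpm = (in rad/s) 0.3992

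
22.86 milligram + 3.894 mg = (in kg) 2.675e-05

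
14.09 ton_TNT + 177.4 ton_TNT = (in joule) 8.012e+11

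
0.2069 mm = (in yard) 0.0002263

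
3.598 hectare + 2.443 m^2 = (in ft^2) 3.873e+05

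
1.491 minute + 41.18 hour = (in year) 0.004704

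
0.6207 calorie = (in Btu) 0.002461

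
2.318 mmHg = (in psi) 0.04482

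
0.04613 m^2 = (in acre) 1.14e-05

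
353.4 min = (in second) 2.12e+04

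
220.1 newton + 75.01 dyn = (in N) 220.1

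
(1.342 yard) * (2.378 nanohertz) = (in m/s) 2.918e-09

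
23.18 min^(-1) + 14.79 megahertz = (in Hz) 1.479e+07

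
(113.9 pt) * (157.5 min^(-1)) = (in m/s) 0.1055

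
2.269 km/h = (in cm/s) 63.03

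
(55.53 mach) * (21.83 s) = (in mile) 256.5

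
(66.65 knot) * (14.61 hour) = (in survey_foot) 5.917e+06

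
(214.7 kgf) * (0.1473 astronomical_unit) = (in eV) 2.896e+32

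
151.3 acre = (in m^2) 6.123e+05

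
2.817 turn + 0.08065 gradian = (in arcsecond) 3.651e+06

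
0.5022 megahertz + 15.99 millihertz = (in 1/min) 3.013e+07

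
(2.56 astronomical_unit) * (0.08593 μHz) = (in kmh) 1.185e+05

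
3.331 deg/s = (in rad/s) 0.05814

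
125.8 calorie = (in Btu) 0.4989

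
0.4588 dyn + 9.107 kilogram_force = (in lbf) 20.08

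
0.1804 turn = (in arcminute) 3897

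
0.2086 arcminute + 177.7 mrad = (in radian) 0.1778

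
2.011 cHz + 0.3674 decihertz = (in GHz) 5.685e-11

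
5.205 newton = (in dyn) 5.205e+05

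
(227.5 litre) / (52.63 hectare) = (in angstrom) 4323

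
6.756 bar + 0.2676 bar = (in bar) 7.024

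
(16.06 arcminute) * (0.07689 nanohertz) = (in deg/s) 2.058e-11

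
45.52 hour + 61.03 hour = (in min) 6393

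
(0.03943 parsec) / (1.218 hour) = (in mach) 8.149e+08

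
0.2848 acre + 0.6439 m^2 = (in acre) 0.285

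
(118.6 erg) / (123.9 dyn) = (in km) 9.572e-06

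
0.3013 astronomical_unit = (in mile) 2.801e+07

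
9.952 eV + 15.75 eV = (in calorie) 9.842e-19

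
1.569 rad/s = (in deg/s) 89.9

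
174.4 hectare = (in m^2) 1.744e+06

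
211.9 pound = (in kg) 96.12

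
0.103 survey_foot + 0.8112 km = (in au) 5.423e-09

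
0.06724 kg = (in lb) 0.1482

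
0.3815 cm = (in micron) 3815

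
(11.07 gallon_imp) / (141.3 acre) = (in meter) 8.801e-08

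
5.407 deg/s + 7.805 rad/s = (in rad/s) 7.899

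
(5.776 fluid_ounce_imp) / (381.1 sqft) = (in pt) 0.01314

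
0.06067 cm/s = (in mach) 1.782e-06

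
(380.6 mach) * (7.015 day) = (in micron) 7.855e+16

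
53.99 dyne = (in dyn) 53.99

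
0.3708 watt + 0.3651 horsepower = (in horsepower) 0.3656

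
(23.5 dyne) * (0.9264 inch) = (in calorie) 1.322e-06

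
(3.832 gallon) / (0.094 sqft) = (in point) 4708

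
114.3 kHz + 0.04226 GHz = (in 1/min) 2.542e+09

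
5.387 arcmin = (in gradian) 0.09976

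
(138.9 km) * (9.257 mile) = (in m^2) 2.069e+09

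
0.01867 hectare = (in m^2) 186.7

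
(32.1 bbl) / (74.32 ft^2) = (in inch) 29.1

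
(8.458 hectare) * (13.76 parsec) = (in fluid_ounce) 1.214e+27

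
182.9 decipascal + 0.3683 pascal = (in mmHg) 0.1399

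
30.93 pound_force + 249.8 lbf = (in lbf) 280.7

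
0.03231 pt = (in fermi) 1.14e+10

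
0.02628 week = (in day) 0.184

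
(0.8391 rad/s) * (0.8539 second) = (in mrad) 716.5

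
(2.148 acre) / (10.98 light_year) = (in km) 8.368e-17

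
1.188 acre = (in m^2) 4808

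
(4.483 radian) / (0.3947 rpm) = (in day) 0.001255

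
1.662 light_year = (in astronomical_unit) 1.051e+05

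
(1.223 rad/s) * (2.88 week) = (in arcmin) 7.323e+09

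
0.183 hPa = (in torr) 0.1373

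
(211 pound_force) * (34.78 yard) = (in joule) 2.985e+04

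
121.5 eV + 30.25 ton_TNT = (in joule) 1.266e+11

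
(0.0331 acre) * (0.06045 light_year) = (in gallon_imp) 1.685e+19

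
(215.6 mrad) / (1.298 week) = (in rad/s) 2.746e-07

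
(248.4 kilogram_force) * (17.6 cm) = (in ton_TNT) 1.025e-07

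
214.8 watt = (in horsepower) 0.2881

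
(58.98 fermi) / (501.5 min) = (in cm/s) 1.96e-16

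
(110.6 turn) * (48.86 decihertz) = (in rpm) 3.242e+04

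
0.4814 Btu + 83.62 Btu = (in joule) 8.873e+04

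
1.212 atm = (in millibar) 1228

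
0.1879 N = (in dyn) 1.879e+04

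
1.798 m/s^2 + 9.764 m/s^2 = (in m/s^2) 11.56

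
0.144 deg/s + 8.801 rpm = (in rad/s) 0.9242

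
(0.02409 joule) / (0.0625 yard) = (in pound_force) 0.09476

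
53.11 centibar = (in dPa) 5.311e+05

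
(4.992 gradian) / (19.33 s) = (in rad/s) 0.004057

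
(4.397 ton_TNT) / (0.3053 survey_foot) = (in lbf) 4.444e+10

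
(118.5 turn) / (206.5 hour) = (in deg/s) 0.05738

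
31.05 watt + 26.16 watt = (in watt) 57.21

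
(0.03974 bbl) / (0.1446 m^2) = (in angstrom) 4.369e+08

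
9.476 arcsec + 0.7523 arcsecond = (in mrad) 0.04959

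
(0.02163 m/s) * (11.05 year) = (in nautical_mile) 4070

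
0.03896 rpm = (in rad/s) 0.00408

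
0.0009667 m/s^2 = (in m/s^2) 0.0009667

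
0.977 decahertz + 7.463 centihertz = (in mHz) 9845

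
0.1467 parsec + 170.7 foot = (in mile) 2.813e+12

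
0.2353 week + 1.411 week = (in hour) 276.6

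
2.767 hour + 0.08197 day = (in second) 1.704e+04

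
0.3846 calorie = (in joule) 1.609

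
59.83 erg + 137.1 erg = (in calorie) 4.707e-06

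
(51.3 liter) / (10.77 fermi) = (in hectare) 4.763e+08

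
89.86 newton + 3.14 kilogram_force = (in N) 120.7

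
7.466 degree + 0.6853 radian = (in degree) 46.73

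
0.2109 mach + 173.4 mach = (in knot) 1.149e+05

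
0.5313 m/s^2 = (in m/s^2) 0.5313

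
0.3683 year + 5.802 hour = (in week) 19.24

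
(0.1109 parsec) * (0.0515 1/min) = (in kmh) 1.057e+13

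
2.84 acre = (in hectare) 1.149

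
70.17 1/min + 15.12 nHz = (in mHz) 1170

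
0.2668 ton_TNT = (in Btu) 1.058e+06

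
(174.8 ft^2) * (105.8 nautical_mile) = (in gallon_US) 8.406e+08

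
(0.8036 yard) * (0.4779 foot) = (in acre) 2.645e-05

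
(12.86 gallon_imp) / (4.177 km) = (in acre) 3.459e-09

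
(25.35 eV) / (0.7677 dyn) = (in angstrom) 0.005291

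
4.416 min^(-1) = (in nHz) 7.36e+07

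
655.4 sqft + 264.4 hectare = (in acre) 653.4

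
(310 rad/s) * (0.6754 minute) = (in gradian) 7.997e+05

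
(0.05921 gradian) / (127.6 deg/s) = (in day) 4.834e-09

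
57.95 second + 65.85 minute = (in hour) 1.114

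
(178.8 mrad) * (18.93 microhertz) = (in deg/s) 0.0001939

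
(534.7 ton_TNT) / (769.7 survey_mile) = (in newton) 1.806e+06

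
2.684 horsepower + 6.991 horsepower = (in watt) 7215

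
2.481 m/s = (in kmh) 8.932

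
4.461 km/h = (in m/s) 1.239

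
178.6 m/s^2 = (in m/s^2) 178.6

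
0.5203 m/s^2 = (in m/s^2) 0.5203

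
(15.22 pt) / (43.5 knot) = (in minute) 3.999e-06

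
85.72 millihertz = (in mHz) 85.72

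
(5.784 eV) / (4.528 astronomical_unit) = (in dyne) 1.368e-25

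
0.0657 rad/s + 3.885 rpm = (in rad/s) 0.4725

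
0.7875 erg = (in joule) 7.875e-08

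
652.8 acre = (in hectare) 264.2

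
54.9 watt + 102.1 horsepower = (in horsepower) 102.2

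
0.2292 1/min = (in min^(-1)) 0.2292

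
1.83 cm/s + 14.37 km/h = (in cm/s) 401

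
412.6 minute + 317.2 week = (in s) 1.919e+08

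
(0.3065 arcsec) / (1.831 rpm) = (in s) 7.75e-06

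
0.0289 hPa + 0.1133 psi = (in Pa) 784.1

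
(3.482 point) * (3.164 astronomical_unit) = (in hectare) 5.814e+04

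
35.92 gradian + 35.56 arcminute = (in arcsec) 1.185e+05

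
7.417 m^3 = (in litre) 7417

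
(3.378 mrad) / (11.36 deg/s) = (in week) 2.817e-08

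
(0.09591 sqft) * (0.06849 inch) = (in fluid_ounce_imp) 0.5456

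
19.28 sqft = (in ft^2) 19.28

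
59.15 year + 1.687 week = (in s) 1.866e+09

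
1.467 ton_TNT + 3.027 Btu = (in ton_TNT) 1.467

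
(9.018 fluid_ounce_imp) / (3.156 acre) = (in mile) 1.247e-11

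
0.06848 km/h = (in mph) 0.04255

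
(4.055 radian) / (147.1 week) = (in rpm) 4.352e-07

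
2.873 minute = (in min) 2.873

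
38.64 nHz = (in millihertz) 3.864e-05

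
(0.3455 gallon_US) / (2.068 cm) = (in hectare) 6.324e-06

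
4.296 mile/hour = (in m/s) 1.92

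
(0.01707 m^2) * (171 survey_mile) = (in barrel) 2.955e+04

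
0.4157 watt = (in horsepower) 0.0005575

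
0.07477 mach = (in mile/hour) 56.95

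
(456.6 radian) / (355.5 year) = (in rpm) 3.889e-07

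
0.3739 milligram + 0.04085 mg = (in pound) 9.144e-07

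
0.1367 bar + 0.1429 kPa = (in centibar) 13.81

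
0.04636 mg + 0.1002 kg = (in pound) 0.2209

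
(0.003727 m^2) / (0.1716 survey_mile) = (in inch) 0.0005313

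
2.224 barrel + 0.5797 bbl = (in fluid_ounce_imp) 1.569e+04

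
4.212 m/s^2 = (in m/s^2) 4.212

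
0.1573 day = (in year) 0.000431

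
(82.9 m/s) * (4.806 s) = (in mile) 0.2476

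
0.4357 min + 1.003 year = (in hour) 8786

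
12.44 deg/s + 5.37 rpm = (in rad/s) 0.7795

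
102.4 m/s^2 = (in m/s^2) 102.4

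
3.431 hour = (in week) 0.02042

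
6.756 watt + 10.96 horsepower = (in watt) 8180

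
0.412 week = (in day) 2.884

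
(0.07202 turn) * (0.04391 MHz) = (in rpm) 1.897e+05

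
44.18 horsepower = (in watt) 3.295e+04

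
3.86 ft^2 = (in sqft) 3.86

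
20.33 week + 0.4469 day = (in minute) 2.056e+05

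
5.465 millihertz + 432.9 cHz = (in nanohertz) 4.334e+09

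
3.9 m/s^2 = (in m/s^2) 3.9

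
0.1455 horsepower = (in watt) 108.5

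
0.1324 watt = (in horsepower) 0.0001776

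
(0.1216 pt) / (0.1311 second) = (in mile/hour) 0.000732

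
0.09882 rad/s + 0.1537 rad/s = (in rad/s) 0.2525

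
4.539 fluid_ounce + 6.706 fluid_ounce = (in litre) 0.3326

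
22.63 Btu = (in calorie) 5706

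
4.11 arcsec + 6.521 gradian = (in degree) 5.87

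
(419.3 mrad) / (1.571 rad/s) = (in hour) 7.414e-05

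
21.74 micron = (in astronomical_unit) 1.453e-16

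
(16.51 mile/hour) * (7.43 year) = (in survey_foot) 5.674e+09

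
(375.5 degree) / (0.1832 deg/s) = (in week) 0.003389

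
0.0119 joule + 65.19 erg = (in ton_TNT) 2.846e-12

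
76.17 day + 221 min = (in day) 76.32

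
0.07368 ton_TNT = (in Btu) 2.922e+05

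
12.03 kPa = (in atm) 0.1187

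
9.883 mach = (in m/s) 3365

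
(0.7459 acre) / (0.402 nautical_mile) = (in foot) 13.3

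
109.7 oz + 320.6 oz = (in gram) 1.22e+04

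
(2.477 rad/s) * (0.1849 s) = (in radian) 0.458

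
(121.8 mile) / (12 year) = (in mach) 1.521e-06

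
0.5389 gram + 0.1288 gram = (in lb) 0.001472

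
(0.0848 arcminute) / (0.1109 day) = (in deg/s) 1.475e-07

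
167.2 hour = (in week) 0.9952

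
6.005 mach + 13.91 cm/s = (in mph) 4574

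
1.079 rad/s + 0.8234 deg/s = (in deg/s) 62.65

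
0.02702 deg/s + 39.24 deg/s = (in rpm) 6.545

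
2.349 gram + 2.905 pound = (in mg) 1.32e+06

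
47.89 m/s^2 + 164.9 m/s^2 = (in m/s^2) 212.8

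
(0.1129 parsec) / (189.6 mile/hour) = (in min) 6.85e+11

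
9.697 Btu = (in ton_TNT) 2.445e-06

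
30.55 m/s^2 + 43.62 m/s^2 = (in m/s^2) 74.17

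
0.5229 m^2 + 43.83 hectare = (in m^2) 4.383e+05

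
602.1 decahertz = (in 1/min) 3.613e+05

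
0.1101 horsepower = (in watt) 82.1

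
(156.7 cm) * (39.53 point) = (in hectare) 2.185e-06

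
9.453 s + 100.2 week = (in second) 6.06e+07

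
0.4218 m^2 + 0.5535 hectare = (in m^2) 5535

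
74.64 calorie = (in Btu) 0.296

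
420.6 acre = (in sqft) 1.832e+07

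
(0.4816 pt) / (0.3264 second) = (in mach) 1.529e-06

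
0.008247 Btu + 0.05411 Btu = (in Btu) 0.06236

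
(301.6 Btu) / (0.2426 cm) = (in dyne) 1.312e+13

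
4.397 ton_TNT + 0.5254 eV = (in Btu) 1.744e+07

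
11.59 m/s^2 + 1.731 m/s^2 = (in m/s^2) 13.32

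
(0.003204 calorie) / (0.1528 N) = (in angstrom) 8.773e+08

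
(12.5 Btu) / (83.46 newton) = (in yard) 172.8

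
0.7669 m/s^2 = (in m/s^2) 0.7669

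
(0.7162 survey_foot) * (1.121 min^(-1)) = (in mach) 1.198e-05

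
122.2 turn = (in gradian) 4.888e+04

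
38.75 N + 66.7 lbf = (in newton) 335.4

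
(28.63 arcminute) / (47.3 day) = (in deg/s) 1.168e-07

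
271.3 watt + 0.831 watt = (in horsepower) 0.3649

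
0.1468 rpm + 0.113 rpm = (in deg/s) 1.559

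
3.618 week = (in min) 3.647e+04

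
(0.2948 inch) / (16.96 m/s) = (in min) 7.358e-06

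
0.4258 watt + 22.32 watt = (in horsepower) 0.0305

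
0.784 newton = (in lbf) 0.1763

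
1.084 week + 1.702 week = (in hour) 468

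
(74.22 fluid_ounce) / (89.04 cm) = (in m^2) 0.002465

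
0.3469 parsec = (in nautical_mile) 5.78e+12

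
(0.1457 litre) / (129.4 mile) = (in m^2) 6.996e-10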